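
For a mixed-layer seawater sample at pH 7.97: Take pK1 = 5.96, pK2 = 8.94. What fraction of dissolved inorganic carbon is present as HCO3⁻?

α₁ = 0.895

α₁ = 1 / (1 + [H⁺]/K1 + K2/[H⁺]) = 1 / (1 + 10^-2.01 + 10^-0.97)
   = 1 / (1 + 0.0097724 + 0.10715) = 1/1.1169 = 0.8953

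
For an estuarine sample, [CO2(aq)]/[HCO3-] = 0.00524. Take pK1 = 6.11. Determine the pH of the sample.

pH = 8.39

From K1 = [H⁺][HCO3-]/[CO2(aq)]:  pH = pK1 − log₁₀([CO2(aq)]/[HCO3-])
log₁₀(0.00524) = -2.281
pH = 6.11 − (-2.281) = 8.39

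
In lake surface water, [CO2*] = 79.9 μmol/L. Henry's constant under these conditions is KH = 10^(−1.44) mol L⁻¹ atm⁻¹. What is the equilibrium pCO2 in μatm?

KH = 10^(−1.44) = 3.631×10^-2 mol L⁻¹ atm⁻¹
pCO2 = [CO2*]/KH = 79.9×10^-6 / 3.631×10^-2 = 2.20×10^-3 atm = 2200 μatm

pCO2 = 2200 μatm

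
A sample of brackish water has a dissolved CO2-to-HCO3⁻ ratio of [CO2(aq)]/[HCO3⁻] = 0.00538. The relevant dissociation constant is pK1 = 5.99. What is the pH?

From K1 = [H⁺][HCO3⁻]/[CO2(aq)]:  pH = pK1 − log₁₀([CO2(aq)]/[HCO3⁻])
log₁₀(0.00538) = -2.269
pH = 5.99 − (-2.269) = 8.26

pH = 8.26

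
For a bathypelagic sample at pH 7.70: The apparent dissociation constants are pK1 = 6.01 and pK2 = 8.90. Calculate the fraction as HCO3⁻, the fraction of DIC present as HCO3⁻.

α₁ = 1 / (1 + [H⁺]/K1 + K2/[H⁺]) = 1 / (1 + 10^-1.69 + 10^-1.20)
   = 1 / (1 + 0.020417 + 0.063096) = 1/1.0835 = 0.9229

α₁ = 0.923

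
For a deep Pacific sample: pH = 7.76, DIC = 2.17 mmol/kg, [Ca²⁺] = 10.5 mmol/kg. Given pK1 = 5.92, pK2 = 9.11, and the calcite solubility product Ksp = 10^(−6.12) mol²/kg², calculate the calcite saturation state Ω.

Ω = 1.27

α₂ = 1 / (1 + [H⁺]/K2 + [H⁺]²/(K1K2)) = 1 / (1 + 10^+1.35 + 10^-0.49)
   = 1 / (1 + 22.387 + 0.32359) = 1/23.711 = 0.04217
[CO3²⁻] = α₂ × DIC = 0.04217 × 2.17 = 0.09152 mmol/kg
Ksp = 10^(−6.12) = 7.586×10^-7
Ω = [Ca²⁺][CO3²⁻]/Ksp = (10.5×10^-3)(9.152×10^-5) / 7.586×10^-7 = 1.27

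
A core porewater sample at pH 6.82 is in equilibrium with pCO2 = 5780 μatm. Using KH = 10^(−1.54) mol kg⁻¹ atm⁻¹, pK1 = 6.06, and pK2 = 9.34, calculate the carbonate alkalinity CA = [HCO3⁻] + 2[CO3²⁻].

[CO2*] = KH · pCO2 = 10^(−1.54) × 5780×10^-6 = 1.667×10^-4 mol/kg
α₀ = 1/(1 + K1/[H⁺] + K1K2/[H⁺]²) = 1/(1 + 10^+0.76 + 10^-1.76) = 0.1477
DIC = [CO2*]/α₀ = 1.667×10^-4 / 0.1477 = 1.129 mmol/kg
CA = (α₁ + 2α₂)·DIC = (0.8498 + 2×0.002566) × 1.129 = 0.965 mmol/kg

CA = 0.965 mmol/kg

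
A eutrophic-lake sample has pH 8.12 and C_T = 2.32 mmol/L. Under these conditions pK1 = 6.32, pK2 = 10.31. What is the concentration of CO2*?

[CO2*] = 0.0360 mmol/L

α₀ = 1 / (1 + K1/[H⁺] + K1K2/[H⁺]²) = 1 / (1 + 10^+1.80 + 10^-0.39)
   = 1 / (1 + 63.096 + 0.40738) = 1/64.503 = 0.01550
[CO2*] = α₀ × DIC = 0.01550 × 2.32 = 0.0360 mmol/L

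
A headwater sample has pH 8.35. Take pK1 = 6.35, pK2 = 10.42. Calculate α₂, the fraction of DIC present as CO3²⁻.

α₂ = 1 / (1 + [H⁺]/K2 + [H⁺]²/(K1K2)) = 1 / (1 + 10^+2.07 + 10^+0.07)
   = 1 / (1 + 117.49 + 1.1749) = 1/119.66 = 0.008357

α₂ = 0.00836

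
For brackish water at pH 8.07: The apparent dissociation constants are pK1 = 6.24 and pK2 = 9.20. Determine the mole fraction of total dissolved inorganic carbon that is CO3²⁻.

α₂ = 0.0681

α₂ = 1 / (1 + [H⁺]/K2 + [H⁺]²/(K1K2)) = 1 / (1 + 10^+1.13 + 10^-0.70)
   = 1 / (1 + 13.490 + 0.19953) = 1/14.689 = 0.06808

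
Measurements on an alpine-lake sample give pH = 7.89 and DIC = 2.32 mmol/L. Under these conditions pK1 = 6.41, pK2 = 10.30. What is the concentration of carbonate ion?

α₂ = 1 / (1 + [H⁺]/K2 + [H⁺]²/(K1K2)) = 1 / (1 + 10^+2.41 + 10^+0.93)
   = 1 / (1 + 257.04 + 8.5114) = 1/266.55 = 0.003752
[CO3²⁻] = α₂ × DIC = 0.003752 × 2.32 = 0.00870 mmol/L = 8.70 μmol/L

[CO3²⁻] = 8.70 μmol/L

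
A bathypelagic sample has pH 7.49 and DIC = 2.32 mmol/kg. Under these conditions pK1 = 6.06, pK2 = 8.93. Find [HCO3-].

[HCO3⁻] = 2.16 mmol/kg

α₁ = 1 / (1 + [H⁺]/K1 + K2/[H⁺]) = 1 / (1 + 10^-1.43 + 10^-1.44)
   = 1 / (1 + 0.037154 + 0.036308) = 1/1.0735 = 0.9316
[HCO3⁻] = α₁ × DIC = 0.9316 × 2.32 = 2.16 mmol/kg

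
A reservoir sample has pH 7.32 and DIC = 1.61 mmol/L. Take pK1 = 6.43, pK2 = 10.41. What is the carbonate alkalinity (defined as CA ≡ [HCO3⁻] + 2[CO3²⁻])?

CA = [HCO3⁻] + 2[CO3²⁻] = (α₁ + 2α₂)·DIC
At pH 7.32: [H⁺]/K1 = 10^-0.89 = 0.12882, K2/[H⁺] = 10^-3.09 = 0.00081283
α₁ = 1/(1 + 0.12882 + 0.00081283) = 1/1.1296 = 0.8852; α₂ = α₁·K2/[H⁺] = 0.0007195
α₁ + 2α₂ = 0.8867
CA = 0.8867 × 1.61 = 1.43 mmol/L

CA = 1.43 mmol/L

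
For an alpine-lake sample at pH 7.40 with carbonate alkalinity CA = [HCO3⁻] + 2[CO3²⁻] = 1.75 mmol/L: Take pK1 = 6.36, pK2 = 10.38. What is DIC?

DIC = 1.91 mmol/L

CA = [HCO3⁻] + 2[CO3²⁻] = (α₁ + 2α₂)·DIC
At pH 7.40: [H⁺]/K1 = 10^-1.04 = 0.091201, K2/[H⁺] = 10^-2.98 = 0.0010471
α₁ = 1/(1 + 0.091201 + 0.0010471) = 1/1.0922 = 0.9155; α₂ = α₁·K2/[H⁺] = 0.0009587
α₁ + 2α₂ = 0.9175
DIC = CA / (α₁ + 2α₂) = 1.75 / 0.9175 = 1.91 mmol/L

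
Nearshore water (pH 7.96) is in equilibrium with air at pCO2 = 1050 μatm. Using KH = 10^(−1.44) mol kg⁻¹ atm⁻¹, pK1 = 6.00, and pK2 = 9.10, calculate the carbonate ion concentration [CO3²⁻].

[CO2*] = KH · pCO2 = 10^(−1.44) × 1050×10^-6 = 3.812×10^-5 mol/kg
α₀ = 1/(1 + K1/[H⁺] + K1K2/[H⁺]²) = 1/(1 + 10^+1.96 + 10^+0.82) = 0.01012
DIC = [CO2*]/α₀ = 3.812×10^-5 / 0.01012 = 3.767 mmol/kg
[CO3²⁻] = α₂·DIC; α₂ = 0.06687, so [CO3²⁻] = 0.06687 × 3.767 = 0.252 mmol/kg

[CO3²⁻] = 0.252 mmol/kg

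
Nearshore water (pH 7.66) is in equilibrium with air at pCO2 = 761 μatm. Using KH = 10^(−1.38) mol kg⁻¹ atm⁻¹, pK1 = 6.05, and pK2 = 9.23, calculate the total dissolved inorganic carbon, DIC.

DIC = 1.36 mmol/kg

[CO2*] = KH · pCO2 = 10^(−1.38) × 761×10^-6 = 3.172×10^-5 mol/kg
α₀ = 1/(1 + K1/[H⁺] + K1K2/[H⁺]²) = 1/(1 + 10^+1.61 + 10^+0.04) = 0.02335
DIC = [CO2*]/α₀ = 3.172×10^-5 / 0.02335 = 1.36 mmol/kg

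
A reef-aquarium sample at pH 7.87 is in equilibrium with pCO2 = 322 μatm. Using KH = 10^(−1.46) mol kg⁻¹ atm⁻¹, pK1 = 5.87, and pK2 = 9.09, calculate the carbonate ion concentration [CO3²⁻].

[CO2*] = KH · pCO2 = 10^(−1.46) × 322×10^-6 = 1.116×10^-5 mol/kg
α₀ = 1/(1 + K1/[H⁺] + K1K2/[H⁺]²) = 1/(1 + 10^+2.00 + 10^+0.78) = 0.009344
DIC = [CO2*]/α₀ = 1.116×10^-5 / 0.009344 = 1.195 mmol/kg
[CO3²⁻] = α₂·DIC; α₂ = 0.05630, so [CO3²⁻] = 0.05630 × 1.195 = 0.0673 mmol/kg

[CO3²⁻] = 0.0673 mmol/kg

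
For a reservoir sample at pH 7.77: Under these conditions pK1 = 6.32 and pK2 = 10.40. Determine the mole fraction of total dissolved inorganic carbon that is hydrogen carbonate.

α₁ = 1 / (1 + [H⁺]/K1 + K2/[H⁺]) = 1 / (1 + 10^-1.45 + 10^-2.63)
   = 1 / (1 + 0.035481 + 0.0023442) = 1/1.0378 = 0.9636

α₁ = 0.964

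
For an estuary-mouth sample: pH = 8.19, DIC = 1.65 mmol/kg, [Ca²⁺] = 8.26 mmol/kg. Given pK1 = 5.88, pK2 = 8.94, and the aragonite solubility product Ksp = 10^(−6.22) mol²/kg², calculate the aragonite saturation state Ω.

Ω = 3.40

α₂ = 1 / (1 + [H⁺]/K2 + [H⁺]²/(K1K2)) = 1 / (1 + 10^+0.75 + 10^-1.56)
   = 1 / (1 + 5.6234 + 0.027542) = 1/6.6510 = 0.1504
[CO3²⁻] = α₂ × DIC = 0.1504 × 1.65 = 0.2481 mmol/kg
Ksp = 10^(−6.22) = 6.026×10^-7
Ω = [Ca²⁺][CO3²⁻]/Ksp = (8.26×10^-3)(2.481×10^-4) / 6.026×10^-7 = 3.40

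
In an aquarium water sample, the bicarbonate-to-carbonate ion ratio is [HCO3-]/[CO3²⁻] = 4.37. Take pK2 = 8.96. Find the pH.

From K2 = [H⁺][CO3²⁻]/[HCO3-]:  pH = pK2 − log₁₀([HCO3-]/[CO3²⁻])
log₁₀(4.37) = +0.640
pH = 8.96 − (+0.640) = 8.32

pH = 8.32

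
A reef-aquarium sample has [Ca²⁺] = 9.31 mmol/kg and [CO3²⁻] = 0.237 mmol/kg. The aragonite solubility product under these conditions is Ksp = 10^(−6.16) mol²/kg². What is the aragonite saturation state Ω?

Ksp = 10^(−6.16) = 6.918×10^-7
Ω = [Ca²⁺][CO3²⁻]/Ksp = (9.31×10^-3)(0.237×10^-3) / 6.918×10^-7 = 3.19

Ω = 3.19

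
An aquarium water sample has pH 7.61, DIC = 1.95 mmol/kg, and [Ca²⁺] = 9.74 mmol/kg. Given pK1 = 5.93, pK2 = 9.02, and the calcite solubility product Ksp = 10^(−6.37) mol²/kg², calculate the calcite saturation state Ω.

Ω = 1.63

α₂ = 1 / (1 + [H⁺]/K2 + [H⁺]²/(K1K2)) = 1 / (1 + 10^+1.41 + 10^-0.27)
   = 1 / (1 + 25.704 + 0.53703) = 1/27.241 = 0.03671
[CO3²⁻] = α₂ × DIC = 0.03671 × 1.95 = 0.07158 mmol/kg
Ksp = 10^(−6.37) = 4.266×10^-7
Ω = [Ca²⁺][CO3²⁻]/Ksp = (9.74×10^-3)(7.158×10^-5) / 4.266×10^-7 = 1.63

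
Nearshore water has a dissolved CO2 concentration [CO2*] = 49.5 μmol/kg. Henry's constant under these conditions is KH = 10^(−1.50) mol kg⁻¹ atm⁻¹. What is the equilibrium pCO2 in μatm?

pCO2 = 1570 μatm

KH = 10^(−1.50) = 3.162×10^-2 mol kg⁻¹ atm⁻¹
pCO2 = [CO2*]/KH = 49.5×10^-6 / 3.162×10^-2 = 1.57×10^-3 atm = 1570 μatm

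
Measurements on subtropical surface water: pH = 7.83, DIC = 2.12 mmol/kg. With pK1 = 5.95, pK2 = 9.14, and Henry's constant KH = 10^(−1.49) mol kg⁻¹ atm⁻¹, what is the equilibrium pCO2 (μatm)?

α₀ = 1 / (1 + K1/[H⁺] + K1K2/[H⁺]²) = 1 / (1 + 10^+1.88 + 10^+0.57)
   = 1 / (1 + 75.858 + 3.7154) = 1/80.573 = 0.01241
[CO2*] = α₀ × DIC = 0.01241 × 2.12 = 0.02631 mmol/kg
pCO2 = [CO2*]/KH = 2.631×10^-5 / 3.236×10^-2 = 813 μatm

pCO2 = 813 μatm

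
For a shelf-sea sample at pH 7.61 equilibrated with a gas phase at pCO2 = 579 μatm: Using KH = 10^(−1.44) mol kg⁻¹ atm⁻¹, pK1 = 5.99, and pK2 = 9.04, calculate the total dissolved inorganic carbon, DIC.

[CO2*] = KH · pCO2 = 10^(−1.44) × 579×10^-6 = 2.102×10^-5 mol/kg
α₀ = 1/(1 + K1/[H⁺] + K1K2/[H⁺]²) = 1/(1 + 10^+1.62 + 10^+0.19) = 0.02261
DIC = [CO2*]/α₀ = 2.102×10^-5 / 0.02261 = 0.930 mmol/kg

DIC = 0.930 mmol/kg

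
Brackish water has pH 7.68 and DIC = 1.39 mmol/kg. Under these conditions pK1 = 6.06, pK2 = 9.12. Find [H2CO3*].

α₀ = 1 / (1 + K1/[H⁺] + K1K2/[H⁺]²) = 1 / (1 + 10^+1.62 + 10^+0.18)
   = 1 / (1 + 41.687 + 1.5136) = 1/44.200 = 0.02262
[CO2*] = α₀ × DIC = 0.02262 × 1.39 = 0.0314 mmol/kg

[CO2*] = 0.0314 mmol/kg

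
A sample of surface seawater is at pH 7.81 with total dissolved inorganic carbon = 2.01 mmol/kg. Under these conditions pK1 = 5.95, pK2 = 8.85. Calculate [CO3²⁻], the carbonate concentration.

α₂ = 1 / (1 + [H⁺]/K2 + [H⁺]²/(K1K2)) = 1 / (1 + 10^+1.04 + 10^-0.82)
   = 1 / (1 + 10.965 + 0.15136) = 1/12.116 = 0.08253
[CO3²⁻] = α₂ × DIC = 0.08253 × 2.01 = 0.166 mmol/kg

[CO3²⁻] = 0.166 mmol/kg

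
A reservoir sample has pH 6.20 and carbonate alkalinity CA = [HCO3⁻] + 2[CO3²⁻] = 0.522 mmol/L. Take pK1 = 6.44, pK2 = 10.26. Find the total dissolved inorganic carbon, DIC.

CA = [HCO3⁻] + 2[CO3²⁻] = (α₁ + 2α₂)·DIC
At pH 6.20: [H⁺]/K1 = 10^0.24 = 1.7378, K2/[H⁺] = 10^-4.06 = 8.7096×10^-5
α₁ = 1/(1 + 1.7378 + 8.7096×10^-5) = 1/2.7379 = 0.3652; α₂ = α₁·K2/[H⁺] = 3.181×10^-5
α₁ + 2α₂ = 0.3653
DIC = CA / (α₁ + 2α₂) = 0.522 / 0.3653 = 1.43 mmol/L

DIC = 1.43 mmol/L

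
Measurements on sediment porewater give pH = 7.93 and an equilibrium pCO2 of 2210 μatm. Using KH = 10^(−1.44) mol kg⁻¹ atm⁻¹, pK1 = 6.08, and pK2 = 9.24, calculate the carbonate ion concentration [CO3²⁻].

[CO2*] = KH · pCO2 = 10^(−1.44) × 2210×10^-6 = 8.024×10^-5 mol/kg
α₀ = 1/(1 + K1/[H⁺] + K1K2/[H⁺]²) = 1/(1 + 10^+1.85 + 10^+0.54) = 0.01329
DIC = [CO2*]/α₀ = 8.024×10^-5 / 0.01329 = 6.039 mmol/kg
[CO3²⁻] = α₂·DIC; α₂ = 0.04607, so [CO3²⁻] = 0.04607 × 6.039 = 0.278 mmol/kg

[CO3²⁻] = 0.278 mmol/kg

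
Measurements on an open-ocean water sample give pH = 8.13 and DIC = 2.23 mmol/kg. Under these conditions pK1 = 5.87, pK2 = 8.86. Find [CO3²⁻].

α₂ = 1 / (1 + [H⁺]/K2 + [H⁺]²/(K1K2)) = 1 / (1 + 10^+0.73 + 10^-1.53)
   = 1 / (1 + 5.3703 + 0.029512) = 1/6.3998 = 0.1563
[CO3²⁻] = α₂ × DIC = 0.1563 × 2.23 = 0.348 mmol/kg

[CO3²⁻] = 0.348 mmol/kg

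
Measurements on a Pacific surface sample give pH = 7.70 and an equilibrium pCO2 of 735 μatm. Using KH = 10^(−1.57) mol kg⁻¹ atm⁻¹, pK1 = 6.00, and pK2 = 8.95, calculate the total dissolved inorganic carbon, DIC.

DIC = 1.07 mmol/kg

[CO2*] = KH · pCO2 = 10^(−1.57) × 735×10^-6 = 1.978×10^-5 mol/kg
α₀ = 1/(1 + K1/[H⁺] + K1K2/[H⁺]²) = 1/(1 + 10^+1.70 + 10^+0.45) = 0.01854
DIC = [CO2*]/α₀ = 1.978×10^-5 / 0.01854 = 1.07 mmol/kg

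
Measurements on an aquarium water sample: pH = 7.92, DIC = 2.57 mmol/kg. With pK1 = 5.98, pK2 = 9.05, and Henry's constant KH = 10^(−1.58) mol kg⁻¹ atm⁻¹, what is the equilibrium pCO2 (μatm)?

pCO2 = 1030 μatm

α₀ = 1 / (1 + K1/[H⁺] + K1K2/[H⁺]²) = 1 / (1 + 10^+1.94 + 10^+0.81)
   = 1 / (1 + 87.096 + 6.4565) = 1/94.553 = 0.01058
[CO2*] = α₀ × DIC = 0.01058 × 2.57 = 0.02718 mmol/kg
pCO2 = [CO2*]/KH = 2.718×10^-5 / 2.630×10^-2 = 1030 μatm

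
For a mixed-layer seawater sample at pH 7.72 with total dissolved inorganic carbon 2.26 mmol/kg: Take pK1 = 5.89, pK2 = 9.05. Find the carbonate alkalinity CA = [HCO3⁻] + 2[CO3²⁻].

CA = [HCO3⁻] + 2[CO3²⁻] = (α₁ + 2α₂)·DIC
At pH 7.72: [H⁺]/K1 = 10^-1.83 = 0.014791, K2/[H⁺] = 10^-1.33 = 0.046774
α₁ = 1/(1 + 0.014791 + 0.046774) = 1/1.0616 = 0.9420; α₂ = α₁·K2/[H⁺] = 0.04406
α₁ + 2α₂ = 1.0301
CA = 1.0301 × 2.26 = 2.33 mmol/kg

CA = 2.33 mmol/kg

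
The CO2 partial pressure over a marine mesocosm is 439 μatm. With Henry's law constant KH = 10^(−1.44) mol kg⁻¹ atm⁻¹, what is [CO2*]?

KH = 10^(−1.44) = 3.631×10^-2 mol kg⁻¹ atm⁻¹
[CO2*] = KH · pCO2 = 3.631×10^-2 × 439×10^-6 atm = 1.59×10^-5 mol/kg

[CO2*] = 15.9 μmol/kg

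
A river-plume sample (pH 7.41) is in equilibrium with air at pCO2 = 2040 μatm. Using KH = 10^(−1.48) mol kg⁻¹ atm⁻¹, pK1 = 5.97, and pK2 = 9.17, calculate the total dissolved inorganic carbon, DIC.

DIC = 1.96 mmol/kg

[CO2*] = KH · pCO2 = 10^(−1.48) × 2040×10^-6 = 6.755×10^-5 mol/kg
α₀ = 1/(1 + K1/[H⁺] + K1K2/[H⁺]²) = 1/(1 + 10^+1.44 + 10^-0.32) = 0.03446
DIC = [CO2*]/α₀ = 6.755×10^-5 / 0.03446 = 1.96 mmol/kg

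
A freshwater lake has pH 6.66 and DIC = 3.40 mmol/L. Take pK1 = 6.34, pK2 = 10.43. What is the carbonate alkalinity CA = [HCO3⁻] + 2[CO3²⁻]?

CA = [HCO3⁻] + 2[CO3²⁻] = (α₁ + 2α₂)·DIC
At pH 6.66: [H⁺]/K1 = 10^-0.32 = 0.47863, K2/[H⁺] = 10^-3.77 = 0.00016982
α₁ = 1/(1 + 0.47863 + 0.00016982) = 1/1.4788 = 0.6762; α₂ = α₁·K2/[H⁺] = 0.0001148
α₁ + 2α₂ = 0.6765
CA = 0.6765 × 3.40 = 2.30 mmol/L

CA = 2.30 mmol/L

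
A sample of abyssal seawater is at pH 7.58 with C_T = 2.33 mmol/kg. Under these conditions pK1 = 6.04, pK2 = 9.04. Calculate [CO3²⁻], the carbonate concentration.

α₂ = 1 / (1 + [H⁺]/K2 + [H⁺]²/(K1K2)) = 1 / (1 + 10^+1.46 + 10^-0.08)
   = 1 / (1 + 28.840 + 0.83176) = 1/30.672 = 0.03260
[CO3²⁻] = α₂ × DIC = 0.03260 × 2.33 = 0.0760 mmol/kg

[CO3²⁻] = 0.0760 mmol/kg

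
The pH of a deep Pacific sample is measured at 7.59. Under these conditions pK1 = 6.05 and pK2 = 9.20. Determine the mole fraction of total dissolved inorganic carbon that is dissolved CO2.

α₀ = 1 / (1 + K1/[H⁺] + K1K2/[H⁺]²) = 1 / (1 + 10^+1.54 + 10^-0.07)
   = 1 / (1 + 34.674 + 0.85114) = 1/36.525 = 0.02738

α₀ = 0.0274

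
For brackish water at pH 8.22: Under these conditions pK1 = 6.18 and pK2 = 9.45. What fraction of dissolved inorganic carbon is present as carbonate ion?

α₂ = 1 / (1 + [H⁺]/K2 + [H⁺]²/(K1K2)) = 1 / (1 + 10^+1.23 + 10^-0.81)
   = 1 / (1 + 16.982 + 0.15488) = 1/18.137 = 0.05513

α₂ = 0.0551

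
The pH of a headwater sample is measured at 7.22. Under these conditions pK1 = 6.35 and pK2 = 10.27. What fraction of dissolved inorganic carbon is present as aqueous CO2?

α₀ = 0.119

α₀ = 1 / (1 + K1/[H⁺] + K1K2/[H⁺]²) = 1 / (1 + 10^+0.87 + 10^-2.18)
   = 1 / (1 + 7.4131 + 0.0066069) = 1/8.4197 = 0.1188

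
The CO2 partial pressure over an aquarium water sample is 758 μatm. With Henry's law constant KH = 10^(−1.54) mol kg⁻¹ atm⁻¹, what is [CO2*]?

[CO2*] = 21.9 μmol/kg

KH = 10^(−1.54) = 2.884×10^-2 mol kg⁻¹ atm⁻¹
[CO2*] = KH · pCO2 = 2.884×10^-2 × 758×10^-6 atm = 2.19×10^-5 mol/kg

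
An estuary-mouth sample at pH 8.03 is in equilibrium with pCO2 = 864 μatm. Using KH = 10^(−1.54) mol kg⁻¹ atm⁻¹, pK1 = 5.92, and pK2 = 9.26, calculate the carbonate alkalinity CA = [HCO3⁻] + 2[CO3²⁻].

CA = 3.59 mmol/kg

[CO2*] = KH · pCO2 = 10^(−1.54) × 864×10^-6 = 2.492×10^-5 mol/kg
α₀ = 1/(1 + K1/[H⁺] + K1K2/[H⁺]²) = 1/(1 + 10^+2.11 + 10^+0.88) = 0.007277
DIC = [CO2*]/α₀ = 2.492×10^-5 / 0.007277 = 3.424 mmol/kg
CA = (α₁ + 2α₂)·DIC = (0.9375 + 2×0.05521) × 3.424 = 3.59 mmol/kg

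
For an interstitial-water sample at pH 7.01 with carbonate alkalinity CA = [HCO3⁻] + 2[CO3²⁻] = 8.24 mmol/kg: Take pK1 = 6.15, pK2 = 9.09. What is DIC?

DIC = 9.29 mmol/kg

CA = [HCO3⁻] + 2[CO3²⁻] = (α₁ + 2α₂)·DIC
At pH 7.01: [H⁺]/K1 = 10^-0.86 = 0.13804, K2/[H⁺] = 10^-2.08 = 0.0083176
α₁ = 1/(1 + 0.13804 + 0.0083176) = 1/1.1464 = 0.8723; α₂ = α₁·K2/[H⁺] = 0.007256
α₁ + 2α₂ = 0.8868
DIC = CA / (α₁ + 2α₂) = 8.24 / 0.8868 = 9.29 mmol/kg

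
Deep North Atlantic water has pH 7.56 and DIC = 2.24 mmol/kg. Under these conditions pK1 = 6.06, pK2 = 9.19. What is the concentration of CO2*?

α₀ = 1 / (1 + K1/[H⁺] + K1K2/[H⁺]²) = 1 / (1 + 10^+1.50 + 10^-0.13)
   = 1 / (1 + 31.623 + 0.74131) = 1/33.364 = 0.02997
[CO2*] = α₀ × DIC = 0.02997 × 2.24 = 0.0671 mmol/kg

[CO2*] = 0.0671 mmol/kg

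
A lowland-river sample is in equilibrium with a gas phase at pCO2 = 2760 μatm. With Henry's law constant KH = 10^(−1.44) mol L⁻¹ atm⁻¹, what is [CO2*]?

[CO2*] = 100 μmol/L

KH = 10^(−1.44) = 3.631×10^-2 mol L⁻¹ atm⁻¹
[CO2*] = KH · pCO2 = 3.631×10^-2 × 2760×10^-6 atm = 1.00×10^-4 mol/L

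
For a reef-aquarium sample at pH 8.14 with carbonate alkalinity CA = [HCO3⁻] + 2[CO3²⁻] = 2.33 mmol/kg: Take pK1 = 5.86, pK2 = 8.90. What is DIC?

CA = [HCO3⁻] + 2[CO3²⁻] = (α₁ + 2α₂)·DIC
At pH 8.14: [H⁺]/K1 = 10^-2.28 = 0.0052481, K2/[H⁺] = 10^-0.76 = 0.17378
α₁ = 1/(1 + 0.0052481 + 0.17378) = 1/1.1790 = 0.8482; α₂ = α₁·K2/[H⁺] = 0.1474
α₁ + 2α₂ = 1.1429
DIC = CA / (α₁ + 2α₂) = 2.33 / 1.1429 = 2.04 mmol/kg

DIC = 2.04 mmol/kg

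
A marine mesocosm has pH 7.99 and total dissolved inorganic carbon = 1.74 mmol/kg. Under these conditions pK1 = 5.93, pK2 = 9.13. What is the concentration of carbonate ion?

[CO3²⁻] = 0.117 mmol/kg

α₂ = 1 / (1 + [H⁺]/K2 + [H⁺]²/(K1K2)) = 1 / (1 + 10^+1.14 + 10^-0.92)
   = 1 / (1 + 13.804 + 0.12023) = 1/14.924 = 0.06701
[CO3²⁻] = α₂ × DIC = 0.06701 × 1.74 = 0.117 mmol/kg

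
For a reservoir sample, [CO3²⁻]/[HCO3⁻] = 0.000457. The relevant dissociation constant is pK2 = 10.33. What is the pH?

pH = 6.99

From K2 = [H⁺][CO3²⁻]/[HCO3⁻]:  pH = pK2 + log₁₀([CO3²⁻]/[HCO3⁻])
log₁₀(0.000457) = -3.340
pH = 10.33 + (-3.340) = 6.99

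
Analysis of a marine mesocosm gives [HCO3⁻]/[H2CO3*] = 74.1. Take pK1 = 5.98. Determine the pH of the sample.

pH = 7.85

From K1 = [H⁺][HCO3⁻]/[H2CO3*]:  pH = pK1 + log₁₀([HCO3⁻]/[H2CO3*])
log₁₀(74.1) = +1.870
pH = 5.98 + (+1.870) = 7.85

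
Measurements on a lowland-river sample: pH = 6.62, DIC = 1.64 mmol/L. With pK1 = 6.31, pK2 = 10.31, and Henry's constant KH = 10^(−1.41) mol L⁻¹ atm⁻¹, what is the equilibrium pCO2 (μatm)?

pCO2 = 1.39×10^4 μatm

α₀ = 1 / (1 + K1/[H⁺] + K1K2/[H⁺]²) = 1 / (1 + 10^+0.31 + 10^-3.38)
   = 1 / (1 + 2.0417 + 0.00041687) = 1/3.0422 = 0.3287
[CO2*] = α₀ × DIC = 0.3287 × 1.64 = 0.5391 mmol/L
pCO2 = [CO2*]/KH = 5.391×10^-4 / 3.890×10^-2 = 1.39×10^4 μatm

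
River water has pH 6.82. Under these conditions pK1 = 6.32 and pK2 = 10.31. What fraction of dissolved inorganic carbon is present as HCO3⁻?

α₁ = 0.760

α₁ = 1 / (1 + [H⁺]/K1 + K2/[H⁺]) = 1 / (1 + 10^-0.50 + 10^-3.49)
   = 1 / (1 + 0.31623 + 0.00032359) = 1/1.3166 = 0.7596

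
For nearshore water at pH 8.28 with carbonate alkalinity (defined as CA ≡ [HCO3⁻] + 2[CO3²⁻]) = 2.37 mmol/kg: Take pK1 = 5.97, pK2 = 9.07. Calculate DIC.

CA = [HCO3⁻] + 2[CO3²⁻] = (α₁ + 2α₂)·DIC
At pH 8.28: [H⁺]/K1 = 10^-2.31 = 0.0048978, K2/[H⁺] = 10^-0.79 = 0.16218
α₁ = 1/(1 + 0.0048978 + 0.16218) = 1/1.1671 = 0.8568; α₂ = α₁·K2/[H⁺] = 0.1390
α₁ + 2α₂ = 1.1348
DIC = CA / (α₁ + 2α₂) = 2.37 / 1.1348 = 2.09 mmol/kg

DIC = 2.09 mmol/kg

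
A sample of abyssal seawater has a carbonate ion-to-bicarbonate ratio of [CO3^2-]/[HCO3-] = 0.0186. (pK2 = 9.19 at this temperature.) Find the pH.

From K2 = [H⁺][CO3^2-]/[HCO3-]:  pH = pK2 + log₁₀([CO3^2-]/[HCO3-])
log₁₀(0.0186) = -1.730
pH = 9.19 + (-1.730) = 7.46

pH = 7.46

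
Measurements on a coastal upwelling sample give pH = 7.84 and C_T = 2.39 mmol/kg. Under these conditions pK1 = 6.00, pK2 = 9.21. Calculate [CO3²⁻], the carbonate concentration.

[CO3²⁻] = 0.0964 mmol/kg

α₂ = 1 / (1 + [H⁺]/K2 + [H⁺]²/(K1K2)) = 1 / (1 + 10^+1.37 + 10^-0.47)
   = 1 / (1 + 23.442 + 0.33884) = 1/24.781 = 0.04035
[CO3²⁻] = α₂ × DIC = 0.04035 × 2.39 = 0.0964 mmol/kg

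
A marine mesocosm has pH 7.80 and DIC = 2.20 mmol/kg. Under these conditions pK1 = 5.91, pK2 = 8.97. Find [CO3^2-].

α₂ = 1 / (1 + [H⁺]/K2 + [H⁺]²/(K1K2)) = 1 / (1 + 10^+1.17 + 10^-0.72)
   = 1 / (1 + 14.791 + 0.19055) = 1/15.982 = 0.06257
[CO3²⁻] = α₂ × DIC = 0.06257 × 2.20 = 0.138 mmol/kg

[CO3²⁻] = 0.138 mmol/kg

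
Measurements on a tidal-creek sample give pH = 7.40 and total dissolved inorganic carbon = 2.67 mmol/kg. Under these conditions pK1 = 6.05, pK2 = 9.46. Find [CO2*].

α₀ = 1 / (1 + K1/[H⁺] + K1K2/[H⁺]²) = 1 / (1 + 10^+1.35 + 10^-0.71)
   = 1 / (1 + 22.387 + 0.19498) = 1/23.582 = 0.04240
[CO2*] = α₀ × DIC = 0.04240 × 2.67 = 0.113 mmol/kg

[CO2*] = 0.113 mmol/kg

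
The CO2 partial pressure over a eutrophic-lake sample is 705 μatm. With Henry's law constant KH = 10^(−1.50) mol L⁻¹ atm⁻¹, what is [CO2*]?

KH = 10^(−1.50) = 3.162×10^-2 mol L⁻¹ atm⁻¹
[CO2*] = KH · pCO2 = 3.162×10^-2 × 705×10^-6 atm = 2.23×10^-5 mol/L

[CO2*] = 22.3 μmol/L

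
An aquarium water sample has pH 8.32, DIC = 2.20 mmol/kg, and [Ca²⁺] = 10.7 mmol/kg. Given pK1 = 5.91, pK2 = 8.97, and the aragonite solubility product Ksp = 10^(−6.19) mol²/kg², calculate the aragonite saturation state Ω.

Ω = 6.65

α₂ = 1 / (1 + [H⁺]/K2 + [H⁺]²/(K1K2)) = 1 / (1 + 10^+0.65 + 10^-1.76)
   = 1 / (1 + 4.4668 + 0.017378) = 1/5.4842 = 0.1823
[CO3²⁻] = α₂ × DIC = 0.1823 × 2.20 = 0.4012 mmol/kg
Ksp = 10^(−6.19) = 6.457×10^-7
Ω = [Ca²⁺][CO3²⁻]/Ksp = (10.7×10^-3)(4.012×10^-4) / 6.457×10^-7 = 6.65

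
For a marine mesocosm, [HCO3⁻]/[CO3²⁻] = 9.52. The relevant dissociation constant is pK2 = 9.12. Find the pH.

From K2 = [H⁺][CO3²⁻]/[HCO3⁻]:  pH = pK2 − log₁₀([HCO3⁻]/[CO3²⁻])
log₁₀(9.52) = +0.979
pH = 9.12 − (+0.979) = 8.14

pH = 8.14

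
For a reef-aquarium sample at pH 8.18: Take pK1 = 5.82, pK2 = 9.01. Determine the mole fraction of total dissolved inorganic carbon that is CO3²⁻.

α₂ = 1 / (1 + [H⁺]/K2 + [H⁺]²/(K1K2)) = 1 / (1 + 10^+0.83 + 10^-1.53)
   = 1 / (1 + 6.7608 + 0.029512) = 1/7.7903 = 0.1284

α₂ = 0.128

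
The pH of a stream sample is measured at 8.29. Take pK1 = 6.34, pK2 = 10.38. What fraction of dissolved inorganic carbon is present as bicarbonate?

α₁ = 1 / (1 + [H⁺]/K1 + K2/[H⁺]) = 1 / (1 + 10^-1.95 + 10^-2.09)
   = 1 / (1 + 0.011220 + 0.0081283) = 1/1.0193 = 0.9810

α₁ = 0.981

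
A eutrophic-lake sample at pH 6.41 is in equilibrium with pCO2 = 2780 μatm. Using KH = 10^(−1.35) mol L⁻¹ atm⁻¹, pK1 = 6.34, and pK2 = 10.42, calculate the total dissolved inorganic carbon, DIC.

DIC = 0.270 mmol/L

[CO2*] = KH · pCO2 = 10^(−1.35) × 2780×10^-6 = 1.242×10^-4 mol/L
α₀ = 1/(1 + K1/[H⁺] + K1K2/[H⁺]²) = 1/(1 + 10^+0.07 + 10^-3.94) = 0.4598
DIC = [CO2*]/α₀ = 1.242×10^-4 / 0.4598 = 0.270 mmol/L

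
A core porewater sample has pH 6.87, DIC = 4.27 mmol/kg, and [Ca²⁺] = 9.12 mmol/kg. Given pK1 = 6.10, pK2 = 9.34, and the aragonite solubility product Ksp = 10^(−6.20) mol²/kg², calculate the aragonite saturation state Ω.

α₂ = 1 / (1 + [H⁺]/K2 + [H⁺]²/(K1K2)) = 1 / (1 + 10^+2.47 + 10^+1.70)
   = 1 / (1 + 295.12 + 50.119) = 1/346.24 = 0.002888
[CO3²⁻] = α₂ × DIC = 0.002888 × 4.27 = 0.01233 mmol/kg = 12.33 μmol/kg
Ksp = 10^(−6.20) = 6.310×10^-7
Ω = [Ca²⁺][CO3²⁻]/Ksp = (9.12×10^-3)(1.233×10^-5) / 6.310×10^-7 = 0.178

Ω = 0.178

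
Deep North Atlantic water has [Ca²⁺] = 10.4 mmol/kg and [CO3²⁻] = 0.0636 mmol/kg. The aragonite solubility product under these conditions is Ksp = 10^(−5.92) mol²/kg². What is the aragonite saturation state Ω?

Ksp = 10^(−5.92) = 1.202×10^-6
Ω = [Ca²⁺][CO3²⁻]/Ksp = (10.4×10^-3)(0.0636×10^-3) / 1.202×10^-6 = 0.550

Ω = 0.550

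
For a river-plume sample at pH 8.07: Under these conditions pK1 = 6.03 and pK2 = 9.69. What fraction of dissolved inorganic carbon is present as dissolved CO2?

α₀ = 0.00883

α₀ = 1 / (1 + K1/[H⁺] + K1K2/[H⁺]²) = 1 / (1 + 10^+2.04 + 10^+0.42)
   = 1 / (1 + 109.65 + 2.6303) = 1/113.28 = 0.008828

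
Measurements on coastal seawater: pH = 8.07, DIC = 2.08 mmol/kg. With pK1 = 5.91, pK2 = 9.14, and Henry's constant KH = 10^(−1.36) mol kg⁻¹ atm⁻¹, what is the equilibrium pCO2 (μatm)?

α₀ = 1 / (1 + K1/[H⁺] + K1K2/[H⁺]²) = 1 / (1 + 10^+2.16 + 10^+1.09)
   = 1 / (1 + 144.54 + 12.303) = 1/157.85 = 0.006335
[CO2*] = α₀ × DIC = 0.006335 × 2.08 = 0.01318 mmol/kg = 13.18 μmol/kg
pCO2 = [CO2*]/KH = 1.318×10^-5 / 4.365×10^-2 = 302 μatm

pCO2 = 302 μatm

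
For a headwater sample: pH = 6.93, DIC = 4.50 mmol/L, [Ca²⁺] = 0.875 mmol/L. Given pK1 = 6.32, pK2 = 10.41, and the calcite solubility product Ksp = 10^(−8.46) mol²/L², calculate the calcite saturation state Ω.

Ω = 0.302

α₂ = 1 / (1 + [H⁺]/K2 + [H⁺]²/(K1K2)) = 1 / (1 + 10^+3.48 + 10^+2.87)
   = 1 / (1 + 3020.0 + 741.31) = 1/3762.3 = 0.0002658
[CO3²⁻] = α₂ × DIC = 0.0002658 × 4.50 = 0.001196 mmol/L = 1.196 μmol/L
Ksp = 10^(−8.46) = 3.467×10^-9
Ω = [Ca²⁺][CO3²⁻]/Ksp = (0.875×10^-3)(1.196×10^-6) / 3.467×10^-9 = 0.302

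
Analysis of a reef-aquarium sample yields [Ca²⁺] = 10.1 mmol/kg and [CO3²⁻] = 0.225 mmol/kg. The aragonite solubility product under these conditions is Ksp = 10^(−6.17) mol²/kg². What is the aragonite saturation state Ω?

Ω = 3.36

Ksp = 10^(−6.17) = 6.761×10^-7
Ω = [Ca²⁺][CO3²⁻]/Ksp = (10.1×10^-3)(0.225×10^-3) / 6.761×10^-7 = 3.36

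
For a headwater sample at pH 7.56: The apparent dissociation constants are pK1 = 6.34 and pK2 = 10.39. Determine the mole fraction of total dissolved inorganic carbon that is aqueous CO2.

α₀ = 0.0568

α₀ = 1 / (1 + K1/[H⁺] + K1K2/[H⁺]²) = 1 / (1 + 10^+1.22 + 10^-1.61)
   = 1 / (1 + 16.596 + 0.024547) = 1/17.620 = 0.05675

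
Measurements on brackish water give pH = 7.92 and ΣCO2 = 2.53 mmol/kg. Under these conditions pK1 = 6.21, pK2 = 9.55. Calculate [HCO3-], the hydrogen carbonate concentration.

[HCO3⁻] = 2.43 mmol/kg

α₁ = 1 / (1 + [H⁺]/K1 + K2/[H⁺]) = 1 / (1 + 10^-1.71 + 10^-1.63)
   = 1 / (1 + 0.019498 + 0.023442) = 1/1.0429 = 0.9588
[HCO3⁻] = α₁ × DIC = 0.9588 × 2.53 = 2.43 mmol/kg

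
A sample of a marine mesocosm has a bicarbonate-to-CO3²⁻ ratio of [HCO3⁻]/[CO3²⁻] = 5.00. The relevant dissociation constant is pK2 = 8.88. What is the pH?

From K2 = [H⁺][CO3²⁻]/[HCO3⁻]:  pH = pK2 − log₁₀([HCO3⁻]/[CO3²⁻])
log₁₀(5.00) = +0.699
pH = 8.88 − (+0.699) = 8.18

pH = 8.18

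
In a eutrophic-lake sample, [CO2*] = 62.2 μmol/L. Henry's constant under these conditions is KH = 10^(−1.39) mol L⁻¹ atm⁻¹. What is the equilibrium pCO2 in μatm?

pCO2 = 1530 μatm

KH = 10^(−1.39) = 4.074×10^-2 mol L⁻¹ atm⁻¹
pCO2 = [CO2*]/KH = 62.2×10^-6 / 4.074×10^-2 = 1.53×10^-3 atm = 1530 μatm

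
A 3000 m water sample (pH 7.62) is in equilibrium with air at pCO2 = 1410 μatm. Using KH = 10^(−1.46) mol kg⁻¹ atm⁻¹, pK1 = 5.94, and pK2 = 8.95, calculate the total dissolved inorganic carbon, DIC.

[CO2*] = KH · pCO2 = 10^(−1.46) × 1410×10^-6 = 4.889×10^-5 mol/kg
α₀ = 1/(1 + K1/[H⁺] + K1K2/[H⁺]²) = 1/(1 + 10^+1.68 + 10^+0.35) = 0.01957
DIC = [CO2*]/α₀ = 4.889×10^-5 / 0.01957 = 2.50 mmol/kg

DIC = 2.50 mmol/kg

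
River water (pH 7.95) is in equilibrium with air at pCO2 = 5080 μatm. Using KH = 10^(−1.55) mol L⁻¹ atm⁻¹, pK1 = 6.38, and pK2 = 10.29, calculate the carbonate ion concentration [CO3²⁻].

[CO2*] = KH · pCO2 = 10^(−1.55) × 5080×10^-6 = 1.432×10^-4 mol/L
α₀ = 1/(1 + K1/[H⁺] + K1K2/[H⁺]²) = 1/(1 + 10^+1.57 + 10^-0.77) = 0.02609
DIC = [CO2*]/α₀ = 1.432×10^-4 / 0.02609 = 5.487 mmol/L
[CO3²⁻] = α₂·DIC; α₂ = 0.004431, so [CO3²⁻] = 0.004431 × 5.487 = 0.0243 mmol/L

[CO3²⁻] = 0.0243 mmol/L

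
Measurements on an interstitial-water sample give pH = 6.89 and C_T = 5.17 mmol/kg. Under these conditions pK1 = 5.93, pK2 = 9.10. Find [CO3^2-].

[CO3²⁻] = 0.0286 mmol/kg

α₂ = 1 / (1 + [H⁺]/K2 + [H⁺]²/(K1K2)) = 1 / (1 + 10^+2.21 + 10^+1.25)
   = 1 / (1 + 162.18 + 17.783) = 1/180.96 = 0.005526
[CO3²⁻] = α₂ × DIC = 0.005526 × 5.17 = 0.0286 mmol/kg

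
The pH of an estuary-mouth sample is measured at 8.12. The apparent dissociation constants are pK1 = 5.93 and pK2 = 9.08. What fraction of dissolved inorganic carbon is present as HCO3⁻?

α₁ = 1 / (1 + [H⁺]/K1 + K2/[H⁺]) = 1 / (1 + 10^-2.19 + 10^-0.96)
   = 1 / (1 + 0.0064565 + 0.10965) = 1/1.1161 = 0.8960

α₁ = 0.896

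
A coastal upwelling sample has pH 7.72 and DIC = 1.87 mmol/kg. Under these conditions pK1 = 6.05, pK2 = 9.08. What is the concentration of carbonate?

α₂ = 1 / (1 + [H⁺]/K2 + [H⁺]²/(K1K2)) = 1 / (1 + 10^+1.36 + 10^-0.31)
   = 1 / (1 + 22.909 + 0.48978) = 1/24.398 = 0.04099
[CO3²⁻] = α₂ × DIC = 0.04099 × 1.87 = 0.0766 mmol/kg

[CO3²⁻] = 0.0766 mmol/kg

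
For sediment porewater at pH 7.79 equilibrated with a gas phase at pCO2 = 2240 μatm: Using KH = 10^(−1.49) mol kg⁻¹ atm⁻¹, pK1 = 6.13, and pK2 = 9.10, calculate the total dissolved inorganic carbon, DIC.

[CO2*] = KH · pCO2 = 10^(−1.49) × 2240×10^-6 = 7.248×10^-5 mol/kg
α₀ = 1/(1 + K1/[H⁺] + K1K2/[H⁺]²) = 1/(1 + 10^+1.66 + 10^+0.35) = 0.02043
DIC = [CO2*]/α₀ = 7.248×10^-5 / 0.02043 = 3.55 mmol/kg

DIC = 3.55 mmol/kg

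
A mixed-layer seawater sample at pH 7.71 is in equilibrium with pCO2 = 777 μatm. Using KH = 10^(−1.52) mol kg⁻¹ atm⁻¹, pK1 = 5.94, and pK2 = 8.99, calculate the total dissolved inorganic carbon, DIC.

[CO2*] = KH · pCO2 = 10^(−1.52) × 777×10^-6 = 2.347×10^-5 mol/kg
α₀ = 1/(1 + K1/[H⁺] + K1K2/[H⁺]²) = 1/(1 + 10^+1.77 + 10^+0.49) = 0.01588
DIC = [CO2*]/α₀ = 2.347×10^-5 / 0.01588 = 1.48 mmol/kg

DIC = 1.48 mmol/kg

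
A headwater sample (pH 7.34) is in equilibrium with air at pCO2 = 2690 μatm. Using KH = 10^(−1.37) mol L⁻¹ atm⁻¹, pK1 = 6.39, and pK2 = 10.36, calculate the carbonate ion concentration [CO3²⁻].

[CO2*] = KH · pCO2 = 10^(−1.37) × 2690×10^-6 = 1.147×10^-4 mol/L
α₀ = 1/(1 + K1/[H⁺] + K1K2/[H⁺]²) = 1/(1 + 10^+0.95 + 10^-2.07) = 0.1008
DIC = [CO2*]/α₀ = 1.147×10^-4 / 0.1008 = 1.138 mmol/L
[CO3²⁻] = α₂·DIC; α₂ = 0.0008579, so [CO3²⁻] = 0.0008579 × 1.138 = 0.000977 mmol/L = 0.977 μmol/L

[CO3²⁻] = 0.977 μmol/L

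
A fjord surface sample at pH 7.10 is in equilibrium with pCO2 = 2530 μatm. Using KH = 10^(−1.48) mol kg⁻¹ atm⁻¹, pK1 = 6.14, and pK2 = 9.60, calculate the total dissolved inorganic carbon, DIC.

[CO2*] = KH · pCO2 = 10^(−1.48) × 2530×10^-6 = 8.378×10^-5 mol/kg
α₀ = 1/(1 + K1/[H⁺] + K1K2/[H⁺]²) = 1/(1 + 10^+0.96 + 10^-1.54) = 0.09853
DIC = [CO2*]/α₀ = 8.378×10^-5 / 0.09853 = 0.850 mmol/kg

DIC = 0.850 mmol/kg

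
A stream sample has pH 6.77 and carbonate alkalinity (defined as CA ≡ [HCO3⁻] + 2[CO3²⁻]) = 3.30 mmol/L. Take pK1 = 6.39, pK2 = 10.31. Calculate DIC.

DIC = 4.67 mmol/L

CA = [HCO3⁻] + 2[CO3²⁻] = (α₁ + 2α₂)·DIC
At pH 6.77: [H⁺]/K1 = 10^-0.38 = 0.41687, K2/[H⁺] = 10^-3.54 = 0.00028840
α₁ = 1/(1 + 0.41687 + 0.00028840) = 1/1.4172 = 0.7056; α₂ = α₁·K2/[H⁺] = 0.0002035
α₁ + 2α₂ = 0.7060
DIC = CA / (α₁ + 2α₂) = 3.30 / 0.7060 = 4.67 mmol/L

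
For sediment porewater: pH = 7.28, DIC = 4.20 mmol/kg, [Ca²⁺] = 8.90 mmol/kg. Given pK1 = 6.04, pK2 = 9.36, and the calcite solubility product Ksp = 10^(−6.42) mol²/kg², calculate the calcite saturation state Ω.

Ω = 0.767

α₂ = 1 / (1 + [H⁺]/K2 + [H⁺]²/(K1K2)) = 1 / (1 + 10^+2.08 + 10^+0.84)
   = 1 / (1 + 120.23 + 6.9183) = 1/128.14 = 0.007804
[CO3²⁻] = α₂ × DIC = 0.007804 × 4.20 = 0.03278 mmol/kg
Ksp = 10^(−6.42) = 3.802×10^-7
Ω = [Ca²⁺][CO3²⁻]/Ksp = (8.90×10^-3)(3.278×10^-5) / 3.802×10^-7 = 0.767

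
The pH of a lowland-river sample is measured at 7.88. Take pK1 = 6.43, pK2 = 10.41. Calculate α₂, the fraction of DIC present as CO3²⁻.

α₂ = 0.00284

α₂ = 1 / (1 + [H⁺]/K2 + [H⁺]²/(K1K2)) = 1 / (1 + 10^+2.53 + 10^+1.08)
   = 1 / (1 + 338.84 + 12.023) = 1/351.87 = 0.002842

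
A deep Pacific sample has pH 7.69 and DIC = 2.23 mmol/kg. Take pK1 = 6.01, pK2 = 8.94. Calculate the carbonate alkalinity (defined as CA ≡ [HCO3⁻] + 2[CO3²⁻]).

CA = 2.30 mmol/kg

CA = [HCO3⁻] + 2[CO3²⁻] = (α₁ + 2α₂)·DIC
At pH 7.69: [H⁺]/K1 = 10^-1.68 = 0.020893, K2/[H⁺] = 10^-1.25 = 0.056234
α₁ = 1/(1 + 0.020893 + 0.056234) = 1/1.0771 = 0.9284; α₂ = α₁·K2/[H⁺] = 0.05221
α₁ + 2α₂ = 1.0328
CA = 1.0328 × 2.23 = 2.30 mmol/kg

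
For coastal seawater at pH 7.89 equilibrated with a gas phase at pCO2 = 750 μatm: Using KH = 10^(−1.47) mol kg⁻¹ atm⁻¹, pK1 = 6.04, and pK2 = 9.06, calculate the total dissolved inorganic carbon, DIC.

[CO2*] = KH · pCO2 = 10^(−1.47) × 750×10^-6 = 2.541×10^-5 mol/kg
α₀ = 1/(1 + K1/[H⁺] + K1K2/[H⁺]²) = 1/(1 + 10^+1.85 + 10^+0.68) = 0.01306
DIC = [CO2*]/α₀ = 2.541×10^-5 / 0.01306 = 1.95 mmol/kg

DIC = 1.95 mmol/kg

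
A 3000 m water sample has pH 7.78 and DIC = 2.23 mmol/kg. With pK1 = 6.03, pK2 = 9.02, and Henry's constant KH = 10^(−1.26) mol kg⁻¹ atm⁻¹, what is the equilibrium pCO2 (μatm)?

α₀ = 1 / (1 + K1/[H⁺] + K1K2/[H⁺]²) = 1 / (1 + 10^+1.75 + 10^+0.51)
   = 1 / (1 + 56.234 + 3.2359) = 1/60.470 = 0.01654
[CO2*] = α₀ × DIC = 0.01654 × 2.23 = 0.03688 mmol/kg
pCO2 = [CO2*]/KH = 3.688×10^-5 / 5.495×10^-2 = 671 μatm

pCO2 = 671 μatm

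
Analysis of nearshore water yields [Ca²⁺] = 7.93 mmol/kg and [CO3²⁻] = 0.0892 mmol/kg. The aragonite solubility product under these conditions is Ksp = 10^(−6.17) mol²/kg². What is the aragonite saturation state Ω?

Ω = 1.05

Ksp = 10^(−6.17) = 6.761×10^-7
Ω = [Ca²⁺][CO3²⁻]/Ksp = (7.93×10^-3)(0.0892×10^-3) / 6.761×10^-7 = 1.05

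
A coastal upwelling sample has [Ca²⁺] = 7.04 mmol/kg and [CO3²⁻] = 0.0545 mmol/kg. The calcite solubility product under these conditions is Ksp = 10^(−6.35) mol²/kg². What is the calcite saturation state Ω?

Ω = 0.859

Ksp = 10^(−6.35) = 4.467×10^-7
Ω = [Ca²⁺][CO3²⁻]/Ksp = (7.04×10^-3)(0.0545×10^-3) / 4.467×10^-7 = 0.859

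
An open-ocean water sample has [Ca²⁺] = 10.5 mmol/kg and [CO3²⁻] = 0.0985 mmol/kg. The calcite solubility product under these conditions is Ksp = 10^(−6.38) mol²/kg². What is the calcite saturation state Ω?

Ksp = 10^(−6.38) = 4.169×10^-7
Ω = [Ca²⁺][CO3²⁻]/Ksp = (10.5×10^-3)(0.0985×10^-3) / 4.169×10^-7 = 2.48

Ω = 2.48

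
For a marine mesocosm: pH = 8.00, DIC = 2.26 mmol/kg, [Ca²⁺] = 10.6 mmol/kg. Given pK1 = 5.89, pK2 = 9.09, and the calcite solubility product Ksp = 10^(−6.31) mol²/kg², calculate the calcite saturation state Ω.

α₂ = 1 / (1 + [H⁺]/K2 + [H⁺]²/(K1K2)) = 1 / (1 + 10^+1.09 + 10^-1.02)
   = 1 / (1 + 12.303 + 0.095499) = 1/13.398 = 0.07464
[CO3²⁻] = α₂ × DIC = 0.07464 × 2.26 = 0.1687 mmol/kg
Ksp = 10^(−6.31) = 4.898×10^-7
Ω = [Ca²⁺][CO3²⁻]/Ksp = (10.6×10^-3)(1.687×10^-4) / 4.898×10^-7 = 3.65

Ω = 3.65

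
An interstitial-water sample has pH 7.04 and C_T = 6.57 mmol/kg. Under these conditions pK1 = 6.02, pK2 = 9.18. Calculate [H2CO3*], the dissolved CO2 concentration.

[CO2*] = 0.569 mmol/kg

α₀ = 1 / (1 + K1/[H⁺] + K1K2/[H⁺]²) = 1 / (1 + 10^+1.02 + 10^-1.12)
   = 1 / (1 + 10.471 + 0.075858) = 1/11.547 = 0.08660
[CO2*] = α₀ × DIC = 0.08660 × 6.57 = 0.569 mmol/kg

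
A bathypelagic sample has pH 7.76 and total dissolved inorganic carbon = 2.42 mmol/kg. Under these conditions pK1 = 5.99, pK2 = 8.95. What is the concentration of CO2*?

α₀ = 1 / (1 + K1/[H⁺] + K1K2/[H⁺]²) = 1 / (1 + 10^+1.77 + 10^+0.58)
   = 1 / (1 + 58.884 + 3.8019) = 1/63.686 = 0.01570
[CO2*] = α₀ × DIC = 0.01570 × 2.42 = 0.0380 mmol/kg

[CO2*] = 0.0380 mmol/kg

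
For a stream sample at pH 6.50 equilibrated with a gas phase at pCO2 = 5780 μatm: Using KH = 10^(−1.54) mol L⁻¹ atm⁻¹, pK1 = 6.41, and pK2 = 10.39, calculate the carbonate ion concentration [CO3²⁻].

[CO2*] = KH · pCO2 = 10^(−1.54) × 5780×10^-6 = 1.667×10^-4 mol/L
α₀ = 1/(1 + K1/[H⁺] + K1K2/[H⁺]²) = 1/(1 + 10^+0.09 + 10^-3.80) = 0.4483
DIC = [CO2*]/α₀ = 1.667×10^-4 / 0.4483 = 0.3718 mmol/L
[CO3²⁻] = α₂·DIC; α₂ = 7.106×10^-5, so [CO3²⁻] = 7.106×10^-5 × 0.3718 = 2.64×10^-5 mmol/L = 0.0264 μmol/L

[CO3²⁻] = 0.0264 μmol/L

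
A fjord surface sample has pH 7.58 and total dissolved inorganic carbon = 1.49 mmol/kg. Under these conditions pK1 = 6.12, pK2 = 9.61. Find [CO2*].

[CO2*] = 0.0495 mmol/kg

α₀ = 1 / (1 + K1/[H⁺] + K1K2/[H⁺]²) = 1 / (1 + 10^+1.46 + 10^-0.57)
   = 1 / (1 + 28.840 + 0.26915) = 1/30.109 = 0.03321
[CO2*] = α₀ × DIC = 0.03321 × 1.49 = 0.0495 mmol/kg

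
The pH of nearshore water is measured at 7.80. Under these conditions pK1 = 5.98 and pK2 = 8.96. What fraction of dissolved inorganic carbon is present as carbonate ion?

α₂ = 0.0638

α₂ = 1 / (1 + [H⁺]/K2 + [H⁺]²/(K1K2)) = 1 / (1 + 10^+1.16 + 10^-0.66)
   = 1 / (1 + 14.454 + 0.21878) = 1/15.673 = 0.06380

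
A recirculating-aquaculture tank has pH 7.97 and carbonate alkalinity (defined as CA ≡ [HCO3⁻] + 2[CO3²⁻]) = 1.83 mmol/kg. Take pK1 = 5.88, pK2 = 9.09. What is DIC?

DIC = 1.72 mmol/kg

CA = [HCO3⁻] + 2[CO3²⁻] = (α₁ + 2α₂)·DIC
At pH 7.97: [H⁺]/K1 = 10^-2.09 = 0.0081283, K2/[H⁺] = 10^-1.12 = 0.075858
α₁ = 1/(1 + 0.0081283 + 0.075858) = 1/1.0840 = 0.9225; α₂ = α₁·K2/[H⁺] = 0.06998
α₁ + 2α₂ = 1.0625
DIC = CA / (α₁ + 2α₂) = 1.83 / 1.0625 = 1.72 mmol/kg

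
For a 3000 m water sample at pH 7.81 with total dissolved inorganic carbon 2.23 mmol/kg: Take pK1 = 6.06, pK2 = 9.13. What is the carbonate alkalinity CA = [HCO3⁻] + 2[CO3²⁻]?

CA = [HCO3⁻] + 2[CO3²⁻] = (α₁ + 2α₂)·DIC
At pH 7.81: [H⁺]/K1 = 10^-1.75 = 0.017783, K2/[H⁺] = 10^-1.32 = 0.047863
α₁ = 1/(1 + 0.017783 + 0.047863) = 1/1.0656 = 0.9384; α₂ = α₁·K2/[H⁺] = 0.04491
α₁ + 2α₂ = 1.0282
CA = 1.0282 × 2.23 = 2.29 mmol/kg

CA = 2.29 mmol/kg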